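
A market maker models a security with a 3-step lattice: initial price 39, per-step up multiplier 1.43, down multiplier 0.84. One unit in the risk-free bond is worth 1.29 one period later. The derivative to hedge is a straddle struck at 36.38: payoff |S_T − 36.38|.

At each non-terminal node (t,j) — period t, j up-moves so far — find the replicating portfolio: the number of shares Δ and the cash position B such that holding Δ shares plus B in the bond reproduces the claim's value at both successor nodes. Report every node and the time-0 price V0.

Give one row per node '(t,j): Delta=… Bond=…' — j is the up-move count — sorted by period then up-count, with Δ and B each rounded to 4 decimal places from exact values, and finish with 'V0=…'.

(0,0): Delta=0.9610 Bond=-15.2605
(1,0): Delta=0.7475 Bond=-12.6931
(1,1): Delta=1.0000 Bond=-21.8617
(2,0): Delta=-0.6340 Bond=21.6429
(2,1): Delta=1.0000 Bond=-28.2016
(2,2): Delta=1.0000 Bond=-28.2016
V0=22.2181

Risk-neutral probability p* = (R−d)/(u−d) = (1.29−0.84)/(1.43−0.84) = 0.7627.
Terminal values V(3,·): V(3,0)=13.2645, V(3,1)=2.9713, V(3,2)=30.6109, V(3,3)=77.6641
(2,0): S=27.5184. Δ = (V_up−V_dn)/(S_up−S_dn) = (2.9713−13.2645)/(39.3513−23.1155) = -0.6340. V = [p*·2.9713 + (1−p*)·13.2645]/1.29 = 4.1967. B = V − Δ·S = 21.6429.
(2,1): S=46.8468. Δ = (V_up−V_dn)/(S_up−S_dn) = (30.6109−2.9713)/(66.9909−39.3513) = 1.0000. V = [p*·30.6109 + (1−p*)·2.9713]/1.29 = 18.6452. B = V − Δ·S = -28.2016.
(2,2): S=79.7511. Δ = (V_up−V_dn)/(S_up−S_dn) = (77.6641−30.6109)/(114.0441−66.9909) = 1.0000. V = [p*·77.6641 + (1−p*)·30.6109]/1.29 = 51.5495. B = V − Δ·S = -28.2016.
(1,0): S=32.7600. Δ = (V_up−V_dn)/(S_up−S_dn) = (18.6452−4.1967)/(46.8468−27.5184) = 0.7475. V = [p*·18.6452 + (1−p*)·4.1967]/1.29 = 11.7960. B = V − Δ·S = -12.6931.
(1,1): S=55.7700. Δ = (V_up−V_dn)/(S_up−S_dn) = (51.5495−18.6452)/(79.7511−46.8468) = 1.0000. V = [p*·51.5495 + (1−p*)·18.6452]/1.29 = 33.9083. B = V − Δ·S = -21.8617.
(0,0): S=39.0000. Δ = (V_up−V_dn)/(S_up−S_dn) = (33.9083−11.7960)/(55.7700−32.7600) = 0.9610. V = [p*·33.9083 + (1−p*)·11.7960]/1.29 = 22.2181. B = V − Δ·S = -15.2605.
Root portfolio cost Δ·39+B reproduces V0=22.2181.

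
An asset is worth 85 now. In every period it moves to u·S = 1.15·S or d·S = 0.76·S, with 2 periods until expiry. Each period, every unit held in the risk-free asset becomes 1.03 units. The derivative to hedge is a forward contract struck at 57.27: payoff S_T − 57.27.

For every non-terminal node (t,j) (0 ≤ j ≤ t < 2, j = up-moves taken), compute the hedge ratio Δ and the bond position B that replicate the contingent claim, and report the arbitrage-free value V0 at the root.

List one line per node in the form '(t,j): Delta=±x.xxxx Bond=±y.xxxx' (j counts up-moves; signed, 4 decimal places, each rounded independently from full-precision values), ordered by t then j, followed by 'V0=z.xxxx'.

Under the risk-neutral measure, an up-move has probability p* = (R−d)/(u−d) = 0.6923 and values discount at R = 1.03.
Payoff layer (t=2): V(2,0)=-8.1740, V(2,1)=17.0200, V(2,2)=55.1425
Node (1,0) S=64.6000: V=(p*·17.0200+(1−p*)·-8.1740)/1.03=8.9981; Δ=(17.0200−-8.1740)/(74.2900−49.0960)=1.0000; B=V−Δ·S=-55.6019
Node (1,1) S=97.7500: V=(p*·55.1425+(1−p*)·17.0200)/1.03=42.1481; Δ=(55.1425−17.0200)/(112.4125−74.2900)=1.0000; B=V−Δ·S=-55.6019
Node (0,0) S=85.0000: V=(p*·42.1481+(1−p*)·8.9981)/1.03=31.0175; Δ=(42.1481−8.9981)/(97.7500−64.6000)=1.0000; B=V−Δ·S=-53.9825
The time-0 hedge costs 31.0175, which is the no-arbitrage price.

(0,0): Delta=1.0000 Bond=-53.9825
(1,0): Delta=1.0000 Bond=-55.6019
(1,1): Delta=1.0000 Bond=-55.6019
V0=31.0175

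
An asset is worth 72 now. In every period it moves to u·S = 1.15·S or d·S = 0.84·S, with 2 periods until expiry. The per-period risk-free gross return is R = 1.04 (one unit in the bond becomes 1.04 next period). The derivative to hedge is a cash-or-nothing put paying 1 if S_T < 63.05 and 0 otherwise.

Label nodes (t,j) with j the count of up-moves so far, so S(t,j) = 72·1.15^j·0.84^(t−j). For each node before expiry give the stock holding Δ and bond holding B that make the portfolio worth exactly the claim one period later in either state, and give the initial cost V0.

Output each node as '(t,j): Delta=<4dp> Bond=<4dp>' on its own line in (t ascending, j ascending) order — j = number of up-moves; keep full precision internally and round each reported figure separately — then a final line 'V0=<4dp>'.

(0,0): Delta=-0.0153 Bond=1.2170
(1,0): Delta=-0.0533 Bond=3.5670
(1,1): Delta=0.0000 Bond=0.0000
V0=0.1164

Under the risk-neutral measure, an up-move has probability p* = (R−d)/(u−d) = 0.6452 and values discount at R = 1.04.
At expiry t=2: V(2,0)=1.0000, V(2,1)=0.0000, V(2,2)=0.0000
  t=1,j=0: stock 60.4800 → up 69.5520 (V=0.0000), down 50.8032 (V=1.0000). Price 0.3412; hedge Δ=-0.0533, bond B=3.5670.
  t=1,j=1: stock 82.8000 → up 95.2200 (V=0.0000), down 69.5520 (V=0.0000). Price 0.0000; hedge Δ=0.0000, bond B=0.0000.
  t=0,j=0: stock 72.0000 → up 82.8000 (V=0.0000), down 60.4800 (V=0.3412). Price 0.1164; hedge Δ=-0.0153, bond B=1.2170.
Root portfolio cost Δ·72+B reproduces V0=0.1164.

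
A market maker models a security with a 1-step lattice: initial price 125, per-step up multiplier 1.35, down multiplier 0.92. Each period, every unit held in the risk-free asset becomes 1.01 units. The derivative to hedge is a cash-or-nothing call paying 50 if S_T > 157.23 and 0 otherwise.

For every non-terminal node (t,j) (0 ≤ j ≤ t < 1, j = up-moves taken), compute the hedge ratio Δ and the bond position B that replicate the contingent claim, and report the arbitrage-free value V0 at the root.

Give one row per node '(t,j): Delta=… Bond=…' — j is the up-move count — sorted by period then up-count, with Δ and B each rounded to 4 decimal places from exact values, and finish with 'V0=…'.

(0,0): Delta=0.9302 Bond=-105.9176
V0=10.3615

Under the risk-neutral measure, an up-move has probability p* = (R−d)/(u−d) = 0.2093 and values discount at R = 1.01.
Terminal payoffs: V(1,0)=0.0000, V(1,1)=50.0000
  t=0,j=0: stock 125.0000 → up 168.7500 (V=50.0000), down 115.0000 (V=0.0000). Price 10.3615; hedge Δ=0.9302, bond B=-105.9176.
Root portfolio cost Δ·125+B reproduces V0=10.3615.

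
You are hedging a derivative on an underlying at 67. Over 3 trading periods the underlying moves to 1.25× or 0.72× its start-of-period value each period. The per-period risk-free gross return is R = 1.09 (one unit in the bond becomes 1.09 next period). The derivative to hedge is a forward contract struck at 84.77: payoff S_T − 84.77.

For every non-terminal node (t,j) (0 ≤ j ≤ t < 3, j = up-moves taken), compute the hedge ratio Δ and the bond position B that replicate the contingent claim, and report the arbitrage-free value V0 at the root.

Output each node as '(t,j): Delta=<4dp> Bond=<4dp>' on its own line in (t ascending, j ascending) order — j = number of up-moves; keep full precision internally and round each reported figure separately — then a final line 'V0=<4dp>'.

The replicating-portfolio and risk-neutral prices coincide; use p* = (1.09−0.72)/(1.25−0.72) = 0.6981 for the latter.
Payoff layer (t=3): V(3,0)=-59.7624, V(3,1)=-41.3540, V(3,2)=-9.3950, V(3,3)=46.0894
Node (2,0) S=34.7328: V=(p*·-41.3540+(1−p*)·-59.7624)/1.09=-43.0378; Δ=(-41.3540−-59.7624)/(43.4160−25.0076)=1.0000; B=V−Δ·S=-77.7706
Node (2,1) S=60.3000: V=(p*·-9.3950+(1−p*)·-41.3540)/1.09=-17.4706; Δ=(-9.3950−-41.3540)/(75.3750−43.4160)=1.0000; B=V−Δ·S=-77.7706
Node (2,2) S=104.6875: V=(p*·46.0894+(1−p*)·-9.3950)/1.09=26.9169; Δ=(46.0894−-9.3950)/(130.8594−75.3750)=1.0000; B=V−Δ·S=-77.7706
Node (1,0) S=48.2400: V=(p*·-17.4706+(1−p*)·-43.0378)/1.09=-23.1092; Δ=(-17.4706−-43.0378)/(60.3000−34.7328)=1.0000; B=V−Δ·S=-71.3492
Node (1,1) S=83.7500: V=(p*·26.9169+(1−p*)·-17.4706)/1.09=12.4008; Δ=(26.9169−-17.4706)/(104.6875−60.3000)=1.0000; B=V−Δ·S=-71.3492
Node (0,0) S=67.0000: V=(p*·12.4008+(1−p*)·-23.1092)/1.09=1.5420; Δ=(12.4008−-23.1092)/(83.7500−48.2400)=1.0000; B=V−Δ·S=-65.4580
The time-0 hedge costs 1.5420, which is the no-arbitrage price.

(0,0): Delta=1.0000 Bond=-65.4580
(1,0): Delta=1.0000 Bond=-71.3492
(1,1): Delta=1.0000 Bond=-71.3492
(2,0): Delta=1.0000 Bond=-77.7706
(2,1): Delta=1.0000 Bond=-77.7706
(2,2): Delta=1.0000 Bond=-77.7706
V0=1.5420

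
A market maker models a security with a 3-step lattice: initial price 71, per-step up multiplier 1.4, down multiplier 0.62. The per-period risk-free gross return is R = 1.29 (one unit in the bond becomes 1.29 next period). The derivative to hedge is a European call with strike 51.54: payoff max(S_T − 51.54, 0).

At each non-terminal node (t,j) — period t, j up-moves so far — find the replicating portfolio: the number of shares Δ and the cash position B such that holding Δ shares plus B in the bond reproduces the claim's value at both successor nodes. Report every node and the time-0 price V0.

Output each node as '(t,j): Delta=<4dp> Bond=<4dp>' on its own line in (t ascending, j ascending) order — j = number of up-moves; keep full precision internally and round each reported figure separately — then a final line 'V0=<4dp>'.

(0,0): Delta=0.9604 Bond=-20.8312
(1,0): Delta=0.6737 Bond=-14.2534
(1,1): Delta=0.9812 Bond=-28.9440
(2,0): Delta=0.0000 Bond=0.0000
(2,1): Delta=0.7227 Bond=-21.4056
(2,2): Delta=1.0000 Bond=-39.9535
V0=47.3544

The replicating-portfolio and risk-neutral prices coincide; use p* = (1.29−0.62)/(1.4−0.62) = 0.8590 for the latter.
Terminal payoffs: V(3,0)=0.0000, V(3,1)=0.0000, V(3,2)=34.7392, V(3,3)=143.2840
(2,0): S=27.2924. Δ = (V_up−V_dn)/(S_up−S_dn) = (0.0000−0.0000)/(38.2094−16.9213) = 0.0000. V = [p*·0.0000 + (1−p*)·0.0000]/1.29 = 0.0000. B = V − Δ·S = 0.0000.
(2,1): S=61.6280. Δ = (V_up−V_dn)/(S_up−S_dn) = (34.7392−0.0000)/(86.2792−38.2094) = 0.7227. V = [p*·34.7392 + (1−p*)·0.0000]/1.29 = 23.1318. B = V − Δ·S = -21.4056.
(2,2): S=139.1600. Δ = (V_up−V_dn)/(S_up−S_dn) = (143.2840−34.7392)/(194.8240−86.2792) = 1.0000. V = [p*·143.2840 + (1−p*)·34.7392]/1.29 = 99.2065. B = V − Δ·S = -39.9535.
(1,0): S=44.0200. Δ = (V_up−V_dn)/(S_up−S_dn) = (23.1318−0.0000)/(61.6280−27.2924) = 0.6737. V = [p*·23.1318 + (1−p*)·0.0000]/1.29 = 15.4028. B = V − Δ·S = -14.2534.
(1,1): S=99.4000. Δ = (V_up−V_dn)/(S_up−S_dn) = (99.2065−23.1318)/(139.1600−61.6280) = 0.9812. V = [p*·99.2065 + (1−p*)·23.1318]/1.29 = 68.5876. B = V − Δ·S = -28.9440.
(0,0): S=71.0000. Δ = (V_up−V_dn)/(S_up−S_dn) = (68.5876−15.4028)/(99.4000−44.0200) = 0.9604. V = [p*·68.5876 + (1−p*)·15.4028]/1.29 = 47.3544. B = V − Δ·S = -20.8312.
Root portfolio cost Δ·71+B reproduces V0=47.3544.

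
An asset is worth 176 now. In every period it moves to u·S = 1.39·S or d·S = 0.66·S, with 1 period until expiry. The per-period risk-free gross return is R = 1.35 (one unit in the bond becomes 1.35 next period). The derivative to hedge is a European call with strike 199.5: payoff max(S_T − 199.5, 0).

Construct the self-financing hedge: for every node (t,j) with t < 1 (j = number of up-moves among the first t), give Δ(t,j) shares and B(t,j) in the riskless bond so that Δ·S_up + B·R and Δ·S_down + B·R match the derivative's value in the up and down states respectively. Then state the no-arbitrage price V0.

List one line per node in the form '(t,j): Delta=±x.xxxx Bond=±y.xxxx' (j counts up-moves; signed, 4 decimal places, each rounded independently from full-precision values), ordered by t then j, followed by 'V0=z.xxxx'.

(0,0): Delta=0.3513 Bond=-30.2307
V0=31.6049

The replicating-portfolio and risk-neutral prices coincide; use p* = (1.35−0.66)/(1.39−0.66) = 0.9452 for the latter.
Terminal values V(1,·): V(1,0)=0.0000, V(1,1)=45.1400
Node (0,0) S=176.0000: V=(p*·45.1400+(1−p*)·0.0000)/1.35=31.6049; Δ=(45.1400−0.0000)/(244.6400−116.1600)=0.3513; B=V−Δ·S=-30.2307
Root portfolio cost Δ·176+B reproduces V0=31.6049.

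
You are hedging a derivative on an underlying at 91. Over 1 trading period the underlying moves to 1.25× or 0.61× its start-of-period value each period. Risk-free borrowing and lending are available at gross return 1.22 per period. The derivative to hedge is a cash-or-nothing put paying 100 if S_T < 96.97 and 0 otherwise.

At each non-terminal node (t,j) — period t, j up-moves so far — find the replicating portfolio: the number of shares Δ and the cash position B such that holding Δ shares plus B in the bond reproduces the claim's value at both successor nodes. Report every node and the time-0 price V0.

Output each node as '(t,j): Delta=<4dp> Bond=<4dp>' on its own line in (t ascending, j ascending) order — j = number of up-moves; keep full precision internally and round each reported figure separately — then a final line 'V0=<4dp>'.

The replicating-portfolio and risk-neutral prices coincide; use p* = (1.22−0.61)/(1.25−0.61) = 0.9531 for the latter.
Terminal payoffs: V(1,0)=100.0000, V(1,1)=0.0000
  t=0,j=0: stock 91.0000 → up 113.7500 (V=0.0000), down 55.5100 (V=100.0000). Price 3.8422; hedge Δ=-1.7170, bond B=160.0922.
Root portfolio cost Δ·91+B reproduces V0=3.8422.

(0,0): Delta=-1.7170 Bond=160.0922
V0=3.8422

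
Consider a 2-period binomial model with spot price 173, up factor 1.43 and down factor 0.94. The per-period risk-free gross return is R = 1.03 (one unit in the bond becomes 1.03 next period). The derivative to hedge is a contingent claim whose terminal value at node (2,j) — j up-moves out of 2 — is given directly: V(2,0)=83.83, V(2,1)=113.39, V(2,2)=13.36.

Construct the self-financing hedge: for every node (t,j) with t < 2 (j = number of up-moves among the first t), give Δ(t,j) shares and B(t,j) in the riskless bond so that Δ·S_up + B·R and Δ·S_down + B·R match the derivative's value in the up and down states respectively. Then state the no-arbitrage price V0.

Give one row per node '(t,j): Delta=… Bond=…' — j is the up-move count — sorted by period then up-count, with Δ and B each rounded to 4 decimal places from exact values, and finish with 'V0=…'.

(0,0): Delta=0.0659 Bond=73.7241
(1,0): Delta=0.3710 Bond=26.3331
(1,1): Delta=-0.8252 Bond=296.3925
V0=85.1324

The replicating-portfolio and risk-neutral prices coincide; use p* = (1.03−0.94)/(1.43−0.94) = 0.1837 for the latter.
Terminal payoffs: V(2,0)=83.8300, V(2,1)=113.3900, V(2,2)=13.3600
  t=1,j=0: stock 162.6200 → up 232.5466 (V=113.3900), down 152.8628 (V=83.8300). Price 86.6596; hedge Δ=0.3710, bond B=26.3331.
  t=1,j=1: stock 247.3900 → up 353.7677 (V=13.3600), down 232.5466 (V=113.3900). Price 92.2497; hedge Δ=-0.8252, bond B=296.3925.
  t=0,j=0: stock 173.0000 → up 247.3900 (V=92.2497), down 162.6200 (V=86.6596). Price 85.1324; hedge Δ=0.0659, bond B=73.7241.
Check: Δ(0,0)·S0 + B(0,0) = 85.1324 = V0.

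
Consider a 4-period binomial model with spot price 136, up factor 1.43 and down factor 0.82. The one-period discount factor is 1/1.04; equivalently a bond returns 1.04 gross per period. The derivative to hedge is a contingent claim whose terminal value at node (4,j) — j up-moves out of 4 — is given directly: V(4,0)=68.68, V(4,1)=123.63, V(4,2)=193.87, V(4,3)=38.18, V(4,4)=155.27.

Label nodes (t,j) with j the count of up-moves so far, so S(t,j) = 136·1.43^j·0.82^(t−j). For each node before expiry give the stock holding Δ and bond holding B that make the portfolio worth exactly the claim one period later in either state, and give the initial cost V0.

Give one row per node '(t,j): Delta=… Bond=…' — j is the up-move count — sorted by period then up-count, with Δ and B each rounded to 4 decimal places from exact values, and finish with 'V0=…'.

Since d<R<u, set p* = (R−d)/(u−d) = 0.3607; price each node as the discounted p*-expectation of its children.
Payoff layer (t=4): V(4,0)=68.6800, V(4,1)=123.6300, V(4,2)=193.8700, V(4,3)=38.1800, V(4,4)=155.2700
Node (3,0) S=74.9860: V=(p*·123.6300+(1−p*)·68.6800)/1.04=85.0943; Δ=(123.6300−68.6800)/(107.2300−61.4886)=1.2013; B=V−Δ·S=-4.9877
Node (3,1) S=130.7684: V=(p*·193.8700+(1−p*)·123.6300)/1.04=143.2331; Δ=(193.8700−123.6300)/(186.9987−107.2300)=0.8805; B=V−Δ·S=28.0856
Node (3,2) S=228.0472: V=(p*·38.1800+(1−p*)·193.8700)/1.04=132.4226; Δ=(38.1800−193.8700)/(326.1076−186.9987)=-1.1192; B=V−Δ·S=387.6521
Node (3,3) S=397.6922: V=(p*·155.2700+(1−p*)·38.1800)/1.04=77.3165; Δ=(155.2700−38.1800)/(568.6998−326.1076)=0.4827; B=V−Δ·S=-114.6343
Node (2,0) S=91.4464: V=(p*·143.2331+(1−p*)·85.0943)/1.04=101.9831; Δ=(143.2331−85.0943)/(130.7684−74.9860)=1.0422; B=V−Δ·S=6.6734
Node (2,1) S=159.4736: V=(p*·132.4226+(1−p*)·143.2331)/1.04=133.9752; Δ=(132.4226−143.2331)/(228.0472−130.7684)=-0.1111; B=V−Δ·S=151.6974
Node (2,2) S=278.1064: V=(p*·77.3165+(1−p*)·132.4226)/1.04=108.2195; Δ=(77.3165−132.4226)/(397.6922−228.0472)=-0.3248; B=V−Δ·S=198.5573
Node (1,0) S=111.5200: V=(p*·133.9752+(1−p*)·101.9831)/1.04=109.1550; Δ=(133.9752−101.9831)/(159.4736−91.4464)=0.4703; B=V−Δ·S=56.7088
Node (1,1) S=194.4800: V=(p*·108.2195+(1−p*)·133.9752)/1.04=119.8907; Δ=(108.2195−133.9752)/(278.1064−159.4736)=-0.2171; B=V−Δ·S=162.1132
Node (0,0) S=136.0000: V=(p*·119.8907+(1−p*)·109.1550)/1.04=108.6797; Δ=(119.8907−109.1550)/(194.4800−111.5200)=0.1294; B=V−Δ·S=91.0803
The time-0 hedge costs 108.6797, which is the no-arbitrage price.

(0,0): Delta=0.1294 Bond=91.0803
(1,0): Delta=0.4703 Bond=56.7088
(1,1): Delta=-0.2171 Bond=162.1132
(2,0): Delta=1.0422 Bond=6.6734
(2,1): Delta=-0.1111 Bond=151.6974
(2,2): Delta=-0.3248 Bond=198.5573
(3,0): Delta=1.2013 Bond=-4.9877
(3,1): Delta=0.8805 Bond=28.0856
(3,2): Delta=-1.1192 Bond=387.6521
(3,3): Delta=0.4827 Bond=-114.6343
V0=108.6797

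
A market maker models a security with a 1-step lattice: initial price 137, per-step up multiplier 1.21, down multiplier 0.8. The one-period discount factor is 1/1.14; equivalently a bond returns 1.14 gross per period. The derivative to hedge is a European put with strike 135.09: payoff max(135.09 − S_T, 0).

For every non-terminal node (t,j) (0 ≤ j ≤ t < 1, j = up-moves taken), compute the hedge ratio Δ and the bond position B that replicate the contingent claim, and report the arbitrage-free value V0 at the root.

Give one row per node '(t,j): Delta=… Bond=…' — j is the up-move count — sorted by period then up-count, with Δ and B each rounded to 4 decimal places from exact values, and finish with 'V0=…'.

(0,0): Delta=-0.4538 Bond=65.9882
V0=3.8175

No-arbitrage ⇒ martingale measure with p* = (R−d)/(u−d) = 0.8293.
Payoff layer (t=1): V(1,0)=25.4900, V(1,1)=0.0000
(0,0): S=137.0000. Δ = (V_up−V_dn)/(S_up−S_dn) = (0.0000−25.4900)/(165.7700−109.6000) = -0.4538. V = [p*·0.0000 + (1−p*)·25.4900]/1.14 = 3.8175. B = V − Δ·S = 65.9882.
Root portfolio cost Δ·137+B reproduces V0=3.8175.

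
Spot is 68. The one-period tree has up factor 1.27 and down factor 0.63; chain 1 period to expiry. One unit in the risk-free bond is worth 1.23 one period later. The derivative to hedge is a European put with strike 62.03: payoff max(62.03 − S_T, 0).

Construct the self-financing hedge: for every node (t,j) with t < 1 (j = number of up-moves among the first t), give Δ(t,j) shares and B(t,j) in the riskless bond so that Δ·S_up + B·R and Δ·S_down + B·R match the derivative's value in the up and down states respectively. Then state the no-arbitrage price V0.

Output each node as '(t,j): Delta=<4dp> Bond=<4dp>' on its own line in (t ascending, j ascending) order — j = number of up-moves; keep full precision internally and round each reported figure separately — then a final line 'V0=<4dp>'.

Risk-neutral probability p* = (R−d)/(u−d) = (1.23−0.63)/(1.27−0.63) = 0.9375.
Payoff layer (t=1): V(1,0)=19.1900, V(1,1)=0.0000
(0,0): S=68.0000. Δ = (V_up−V_dn)/(S_up−S_dn) = (0.0000−19.1900)/(86.3600−42.8400) = -0.4409. V = [p*·0.0000 + (1−p*)·19.1900]/1.23 = 0.9751. B = V − Δ·S = 30.9595.
Each (Δ,B) replicates both successor values, so the strategy is self-financing and V0 is arbitrage-free.

(0,0): Delta=-0.4409 Bond=30.9595
V0=0.9751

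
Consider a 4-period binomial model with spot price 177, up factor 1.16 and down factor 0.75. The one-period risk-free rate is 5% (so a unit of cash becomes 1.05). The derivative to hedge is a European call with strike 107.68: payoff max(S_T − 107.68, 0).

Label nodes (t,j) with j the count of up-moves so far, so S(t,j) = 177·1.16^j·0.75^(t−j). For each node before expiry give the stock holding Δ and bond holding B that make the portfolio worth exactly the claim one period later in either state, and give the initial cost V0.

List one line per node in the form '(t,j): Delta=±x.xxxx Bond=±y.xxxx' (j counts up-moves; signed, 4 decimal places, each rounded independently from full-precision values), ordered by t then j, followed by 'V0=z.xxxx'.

Risk-neutral probability p* = (R−d)/(u−d) = (1.05−0.75)/(1.16−0.75) = 0.7317.
At expiry t=4: V(4,0)=0.0000, V(4,1)=0.0000, V(4,2)=26.2913, V(4,3)=99.5289, V(4,4)=212.8032
Node (3,0) S=74.6719: V=(p*·0.0000+(1−p*)·0.0000)/1.05=0.0000; Δ=(0.0000−0.0000)/(86.6194−56.0039)=0.0000; B=V−Δ·S=0.0000
Node (3,1) S=115.4925: V=(p*·26.2913+(1−p*)·0.0000)/1.05=18.3215; Δ=(26.2913−0.0000)/(133.9713−86.6194)=0.5552; B=V−Δ·S=-45.8037
Node (3,2) S=178.6284: V=(p*·99.5289+(1−p*)·26.2913)/1.05=76.0760; Δ=(99.5289−26.2913)/(207.2089−133.9713)=1.0000; B=V−Δ·S=-102.5524
Node (3,3) S=276.2786: V=(p*·212.8032+(1−p*)·99.5289)/1.05=173.7262; Δ=(212.8032−99.5289)/(320.4832−207.2089)=1.0000; B=V−Δ·S=-102.5524
Node (2,0) S=99.5625: V=(p*·18.3215+(1−p*)·0.0000)/1.05=12.7676; Δ=(18.3215−0.0000)/(115.4925−74.6719)=0.4488; B=V−Δ·S=-31.9189
Node (2,1) S=153.9900: V=(p*·76.0760+(1−p*)·18.3215)/1.05=57.6961; Δ=(76.0760−18.3215)/(178.6284−115.4925)=0.9148; B=V−Δ·S=-83.1687
Node (2,2) S=238.1712: V=(p*·173.7262+(1−p*)·76.0760)/1.05=140.5023; Δ=(173.7262−76.0760)/(276.2786−178.6284)=1.0000; B=V−Δ·S=-97.6689
Node (1,0) S=132.7500: V=(p*·57.6961+(1−p*)·12.7676)/1.05=43.4687; Δ=(57.6961−12.7676)/(153.9900−99.5625)=0.8255; B=V−Δ·S=-66.1131
Node (1,1) S=205.3200: V=(p*·140.5023+(1−p*)·57.6961)/1.05=112.6533; Δ=(140.5023−57.6961)/(238.1712−153.9900)=0.9837; B=V−Δ·S=-89.3130
Node (0,0) S=177.0000: V=(p*·112.6533+(1−p*)·43.4687)/1.05=89.6110; Δ=(112.6533−43.4687)/(205.3200−132.7500)=0.9534; B=V−Δ·S=-79.1320
Each (Δ,B) replicates both successor values, so the strategy is self-financing and V0 is arbitrage-free.

(0,0): Delta=0.9534 Bond=-79.1320
(1,0): Delta=0.8255 Bond=-66.1131
(1,1): Delta=0.9837 Bond=-89.3130
(2,0): Delta=0.4488 Bond=-31.9189
(2,1): Delta=0.9148 Bond=-83.1687
(2,2): Delta=1.0000 Bond=-97.6689
(3,0): Delta=0.0000 Bond=0.0000
(3,1): Delta=0.5552 Bond=-45.8037
(3,2): Delta=1.0000 Bond=-102.5524
(3,3): Delta=1.0000 Bond=-102.5524
V0=89.6110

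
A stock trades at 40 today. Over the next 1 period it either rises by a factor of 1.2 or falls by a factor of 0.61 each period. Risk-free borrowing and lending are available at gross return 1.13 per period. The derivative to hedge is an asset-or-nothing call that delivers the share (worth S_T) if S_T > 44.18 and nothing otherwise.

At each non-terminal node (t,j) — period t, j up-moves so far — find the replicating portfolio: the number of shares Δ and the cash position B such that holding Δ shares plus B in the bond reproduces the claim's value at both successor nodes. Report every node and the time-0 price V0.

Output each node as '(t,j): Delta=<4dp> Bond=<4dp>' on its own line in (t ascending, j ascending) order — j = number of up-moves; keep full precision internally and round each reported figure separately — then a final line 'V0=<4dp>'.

(0,0): Delta=2.0339 Bond=-43.9178
V0=37.4381

Risk-neutral probability p* = (R−d)/(u−d) = (1.13−0.61)/(1.2−0.61) = 0.8814.
At expiry t=1: V(1,0)=0.0000, V(1,1)=48.0000
  t=0,j=0: stock 40.0000 → up 48.0000 (V=48.0000), down 24.4000 (V=0.0000). Price 37.4381; hedge Δ=2.0339, bond B=-43.9178.
The time-0 hedge costs 37.4381, which is the no-arbitrage price.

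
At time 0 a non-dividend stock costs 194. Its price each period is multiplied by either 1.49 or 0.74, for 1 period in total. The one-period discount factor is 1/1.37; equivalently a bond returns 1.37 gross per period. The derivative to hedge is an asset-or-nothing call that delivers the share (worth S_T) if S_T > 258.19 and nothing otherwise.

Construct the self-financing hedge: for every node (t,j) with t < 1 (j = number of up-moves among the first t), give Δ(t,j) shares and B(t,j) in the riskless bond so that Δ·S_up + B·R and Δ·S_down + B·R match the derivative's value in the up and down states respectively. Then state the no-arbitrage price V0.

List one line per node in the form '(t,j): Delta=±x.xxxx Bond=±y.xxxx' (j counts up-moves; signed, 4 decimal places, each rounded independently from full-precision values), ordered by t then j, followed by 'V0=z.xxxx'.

(0,0): Delta=1.9867 Bond=-208.1795
V0=177.2339

No-arbitrage ⇒ martingale measure with p* = (R−d)/(u−d) = 0.8400.
Terminal payoffs: V(1,0)=0.0000, V(1,1)=289.0600
  t=0,j=0: stock 194.0000 → up 289.0600 (V=289.0600), down 143.5600 (V=0.0000). Price 177.2339; hedge Δ=1.9867, bond B=-208.1795.
Self-financing check: at every node Δ·S+B equals the discounted successor values.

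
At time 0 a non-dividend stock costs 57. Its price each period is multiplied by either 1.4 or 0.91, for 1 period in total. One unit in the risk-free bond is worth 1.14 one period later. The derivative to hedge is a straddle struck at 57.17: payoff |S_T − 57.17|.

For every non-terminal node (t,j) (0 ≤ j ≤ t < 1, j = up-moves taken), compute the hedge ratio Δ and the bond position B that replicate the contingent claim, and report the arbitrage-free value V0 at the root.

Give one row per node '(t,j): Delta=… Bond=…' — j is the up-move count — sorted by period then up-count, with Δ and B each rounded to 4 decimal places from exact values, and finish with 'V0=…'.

No-arbitrage ⇒ martingale measure with p* = (R−d)/(u−d) = 0.4694.
Payoff layer (t=1): V(1,0)=5.3000, V(1,1)=22.6300
  t=0,j=0: stock 57.0000 → up 79.8000 (V=22.6300), down 51.8700 (V=5.3000). Price 11.7846; hedge Δ=0.6205, bond B=-23.5827.
The time-0 hedge costs 11.7846, which is the no-arbitrage price.

(0,0): Delta=0.6205 Bond=-23.5827
V0=11.7846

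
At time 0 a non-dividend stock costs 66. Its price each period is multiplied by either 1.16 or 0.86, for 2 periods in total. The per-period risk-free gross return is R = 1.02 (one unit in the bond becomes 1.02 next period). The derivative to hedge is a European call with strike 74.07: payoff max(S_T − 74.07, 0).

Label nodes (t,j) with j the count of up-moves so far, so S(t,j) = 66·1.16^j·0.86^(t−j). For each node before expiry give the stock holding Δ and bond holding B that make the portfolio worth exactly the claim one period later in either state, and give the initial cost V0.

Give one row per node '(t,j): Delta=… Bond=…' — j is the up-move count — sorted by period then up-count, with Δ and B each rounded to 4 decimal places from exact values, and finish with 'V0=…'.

(0,0): Delta=0.3892 Bond=-21.6601
(1,0): Delta=0.0000 Bond=0.0000
(1,1): Delta=0.6417 Bond=-41.4250
V0=4.0298

No-arbitrage ⇒ martingale measure with p* = (R−d)/(u−d) = 0.5333.
Terminal payoffs: V(2,0)=0.0000, V(2,1)=0.0000, V(2,2)=14.7396
Node (1,0) S=56.7600: V=(p*·0.0000+(1−p*)·0.0000)/1.02=0.0000; Δ=(0.0000−0.0000)/(65.8416−48.8136)=0.0000; B=V−Δ·S=0.0000
Node (1,1) S=76.5600: V=(p*·14.7396+(1−p*)·0.0000)/1.02=7.7070; Δ=(14.7396−0.0000)/(88.8096−65.8416)=0.6417; B=V−Δ·S=-41.4250
Node (0,0) S=66.0000: V=(p*·7.7070+(1−p*)·0.0000)/1.02=4.0298; Δ=(7.7070−0.0000)/(76.5600−56.7600)=0.3892; B=V−Δ·S=-21.6601
The time-0 hedge costs 4.0298, which is the no-arbitrage price.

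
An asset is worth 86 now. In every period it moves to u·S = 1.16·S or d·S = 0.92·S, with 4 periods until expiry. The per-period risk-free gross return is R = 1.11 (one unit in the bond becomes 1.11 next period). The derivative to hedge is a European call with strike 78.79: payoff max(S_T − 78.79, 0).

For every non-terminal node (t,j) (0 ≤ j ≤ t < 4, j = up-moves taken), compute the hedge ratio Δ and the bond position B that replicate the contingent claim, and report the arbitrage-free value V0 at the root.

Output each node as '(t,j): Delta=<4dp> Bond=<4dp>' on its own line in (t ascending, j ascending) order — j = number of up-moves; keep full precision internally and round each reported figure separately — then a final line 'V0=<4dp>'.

(0,0): Delta=0.9908 Bond=-51.0684
(1,0): Delta=0.9546 Bond=-53.8183
(1,1): Delta=0.9984 Bond=-57.4406
(2,0): Delta=0.7821 Bond=-47.1840
(2,1): Delta=0.9906 Bond=-63.0421
(2,2): Delta=1.0000 Bond=-63.9477
(3,0): Delta=0.0000 Bond=0.0000
(3,1): Delta=0.9453 Bond=-66.1570
(3,2): Delta=1.0000 Bond=-70.9820
(3,3): Delta=1.0000 Bond=-70.9820
V0=34.1408

Under the risk-neutral measure, an up-move has probability p* = (R−d)/(u−d) = 0.7917 and values discount at R = 1.11.
At expiry t=4: V(4,0)=0.0000, V(4,1)=0.0000, V(4,2)=19.1568, V(4,3)=44.7081, V(4,4)=76.9250
(3,0): S=66.9672. Δ = (V_up−V_dn)/(S_up−S_dn) = (0.0000−0.0000)/(77.6819−61.6098) = 0.0000. V = [p*·0.0000 + (1−p*)·0.0000]/1.11 = 0.0000. B = V − Δ·S = 0.0000.
(3,1): S=84.4369. Δ = (V_up−V_dn)/(S_up−S_dn) = (19.1568−0.0000)/(97.9468−77.6819) = 0.9453. V = [p*·19.1568 + (1−p*)·0.0000]/1.11 = 13.6629. B = V − Δ·S = -66.1570.
(3,2): S=106.4639. Δ = (V_up−V_dn)/(S_up−S_dn) = (44.7081−19.1568)/(123.4981−97.9468) = 1.0000. V = [p*·44.7081 + (1−p*)·19.1568]/1.11 = 35.4819. B = V − Δ·S = -70.9820.
(3,3): S=134.2371. Δ = (V_up−V_dn)/(S_up−S_dn) = (76.9250−44.7081)/(155.7150−123.4981) = 1.0000. V = [p*·76.9250 + (1−p*)·44.7081]/1.11 = 63.2551. B = V − Δ·S = -70.9820.
(2,0): S=72.7904. Δ = (V_up−V_dn)/(S_up−S_dn) = (13.6629−0.0000)/(84.4369−66.9672) = 0.7821. V = [p*·13.6629 + (1−p*)·0.0000]/1.11 = 9.7445. B = V − Δ·S = -47.1840.
(2,1): S=91.7792. Δ = (V_up−V_dn)/(S_up−S_dn) = (35.4819−13.6629)/(106.4639−84.4369) = 0.9906. V = [p*·35.4819 + (1−p*)·13.6629]/1.11 = 27.8705. B = V − Δ·S = -63.0421.
(2,2): S=115.7216. Δ = (V_up−V_dn)/(S_up−S_dn) = (63.2551−35.4819)/(134.2371−106.4639) = 1.0000. V = [p*·63.2551 + (1−p*)·35.4819]/1.11 = 51.7739. B = V − Δ·S = -63.9477.
(1,0): S=79.1200. Δ = (V_up−V_dn)/(S_up−S_dn) = (27.8705−9.7445)/(91.7792−72.7904) = 0.9546. V = [p*·27.8705 + (1−p*)·9.7445]/1.11 = 21.7065. B = V − Δ·S = -53.8183.
(1,1): S=99.7600. Δ = (V_up−V_dn)/(S_up−S_dn) = (51.7739−27.8705)/(115.7216−91.7792) = 0.9984. V = [p*·51.7739 + (1−p*)·27.8705]/1.11 = 42.1568. B = V − Δ·S = -57.4406.
(0,0): S=86.0000. Δ = (V_up−V_dn)/(S_up−S_dn) = (42.1568−21.7065)/(99.7600−79.1200) = 0.9908. V = [p*·42.1568 + (1−p*)·21.7065]/1.11 = 34.1408. B = V − Δ·S = -51.0684.
Each (Δ,B) replicates both successor values, so the strategy is self-financing and V0 is arbitrage-free.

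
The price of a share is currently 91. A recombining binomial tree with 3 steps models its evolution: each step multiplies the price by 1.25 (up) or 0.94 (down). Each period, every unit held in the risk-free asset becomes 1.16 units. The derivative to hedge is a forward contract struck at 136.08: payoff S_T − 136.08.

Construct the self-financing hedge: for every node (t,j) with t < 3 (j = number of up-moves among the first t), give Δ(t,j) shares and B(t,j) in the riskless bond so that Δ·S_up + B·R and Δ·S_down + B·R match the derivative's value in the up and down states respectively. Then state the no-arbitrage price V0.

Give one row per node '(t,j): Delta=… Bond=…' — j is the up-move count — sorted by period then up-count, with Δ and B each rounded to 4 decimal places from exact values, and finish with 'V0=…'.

(0,0): Delta=1.0000 Bond=-87.1807
(1,0): Delta=1.0000 Bond=-101.1296
(1,1): Delta=1.0000 Bond=-101.1296
(2,0): Delta=1.0000 Bond=-117.3103
(2,1): Delta=1.0000 Bond=-117.3103
(2,2): Delta=1.0000 Bond=-117.3103
V0=3.8193

Since d<R<u, set p* = (R−d)/(u−d) = 0.7097; price each node as the discounted p*-expectation of its children.
Terminal payoffs: V(3,0)=-60.4969, V(3,1)=-35.5705, V(3,2)=-2.4238, V(3,3)=41.6544
Node (2,0) S=80.4076: V=(p*·-35.5705+(1−p*)·-60.4969)/1.16=-36.9027; Δ=(-35.5705−-60.4969)/(100.5095−75.5831)=1.0000; B=V−Δ·S=-117.3103
Node (2,1) S=106.9250: V=(p*·-2.4238+(1−p*)·-35.5705)/1.16=-10.3853; Δ=(-2.4238−-35.5705)/(133.6562−100.5095)=1.0000; B=V−Δ·S=-117.3103
Node (2,2) S=142.1875: V=(p*·41.6544+(1−p*)·-2.4238)/1.16=24.8772; Δ=(41.6544−-2.4238)/(177.7344−133.6562)=1.0000; B=V−Δ·S=-117.3103
Node (1,0) S=85.5400: V=(p*·-10.3853+(1−p*)·-36.9027)/1.16=-15.5896; Δ=(-10.3853−-36.9027)/(106.9250−80.4076)=1.0000; B=V−Δ·S=-101.1296
Node (1,1) S=113.7500: V=(p*·24.8772+(1−p*)·-10.3853)/1.16=12.6204; Δ=(24.8772−-10.3853)/(142.1875−106.9250)=1.0000; B=V−Δ·S=-101.1296
Node (0,0) S=91.0000: V=(p*·12.6204+(1−p*)·-15.5896)/1.16=3.8193; Δ=(12.6204−-15.5896)/(113.7500−85.5400)=1.0000; B=V−Δ·S=-87.1807
Root portfolio cost Δ·91+B reproduces V0=3.8193.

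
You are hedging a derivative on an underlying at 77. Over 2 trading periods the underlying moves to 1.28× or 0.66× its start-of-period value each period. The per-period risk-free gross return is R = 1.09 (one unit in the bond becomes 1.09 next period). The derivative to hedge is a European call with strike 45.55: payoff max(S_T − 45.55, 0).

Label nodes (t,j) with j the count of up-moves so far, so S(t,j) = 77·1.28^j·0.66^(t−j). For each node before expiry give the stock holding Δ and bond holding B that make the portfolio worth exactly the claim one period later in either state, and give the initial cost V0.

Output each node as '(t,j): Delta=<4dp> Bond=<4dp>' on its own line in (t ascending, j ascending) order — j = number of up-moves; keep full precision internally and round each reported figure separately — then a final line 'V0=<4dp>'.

No-arbitrage ⇒ martingale measure with p* = (R−d)/(u−d) = 0.6935.
Payoff layer (t=2): V(2,0)=0.0000, V(2,1)=19.4996, V(2,2)=80.6068
Node (1,0) S=50.8200: V=(p*·19.4996+(1−p*)·0.0000)/1.09=12.4073; Δ=(19.4996−0.0000)/(65.0496−33.5412)=0.6189; B=V−Δ·S=-19.0437
Node (1,1) S=98.5600: V=(p*·80.6068+(1−p*)·19.4996)/1.09=56.7710; Δ=(80.6068−19.4996)/(126.1568−65.0496)=1.0000; B=V−Δ·S=-41.7890
Node (0,0) S=77.0000: V=(p*·56.7710+(1−p*)·12.4073)/1.09=39.6107; Δ=(56.7710−12.4073)/(98.5600−50.8200)=0.9293; B=V−Δ·S=-31.9437
Check: Δ(0,0)·S0 + B(0,0) = 39.6107 = V0.

(0,0): Delta=0.9293 Bond=-31.9437
(1,0): Delta=0.6189 Bond=-19.0437
(1,1): Delta=1.0000 Bond=-41.7890
V0=39.6107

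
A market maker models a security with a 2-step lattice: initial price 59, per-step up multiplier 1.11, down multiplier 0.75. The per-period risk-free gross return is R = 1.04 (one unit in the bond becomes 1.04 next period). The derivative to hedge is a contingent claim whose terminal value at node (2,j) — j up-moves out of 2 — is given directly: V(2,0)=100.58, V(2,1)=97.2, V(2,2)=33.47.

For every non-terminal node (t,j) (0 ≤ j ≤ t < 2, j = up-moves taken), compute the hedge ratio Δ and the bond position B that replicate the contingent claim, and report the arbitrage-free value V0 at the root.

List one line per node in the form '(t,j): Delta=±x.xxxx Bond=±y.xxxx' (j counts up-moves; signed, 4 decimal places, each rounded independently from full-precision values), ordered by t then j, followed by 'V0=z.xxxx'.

(0,0): Delta=-2.3538 Bond=190.6257
(1,0): Delta=-0.2122 Bond=103.4824
(1,1): Delta=-2.7031 Bond=221.1258
V0=51.7494

No-arbitrage ⇒ martingale measure with p* = (R−d)/(u−d) = 0.8056.
Terminal values V(2,·): V(2,0)=100.5800, V(2,1)=97.2000, V(2,2)=33.4700
  t=1,j=0: stock 44.2500 → up 49.1175 (V=97.2000), down 33.1875 (V=100.5800). Price 94.0935; hedge Δ=-0.2122, bond B=103.4824.
  t=1,j=1: stock 65.4900 → up 72.6939 (V=33.4700), down 49.1175 (V=97.2000). Price 44.0980; hedge Δ=-2.7031, bond B=221.1258.
  t=0,j=0: stock 59.0000 → up 65.4900 (V=44.0980), down 44.2500 (V=94.0935). Price 51.7494; hedge Δ=-2.3538, bond B=190.6257.
Check: Δ(0,0)·S0 + B(0,0) = 51.7494 = V0.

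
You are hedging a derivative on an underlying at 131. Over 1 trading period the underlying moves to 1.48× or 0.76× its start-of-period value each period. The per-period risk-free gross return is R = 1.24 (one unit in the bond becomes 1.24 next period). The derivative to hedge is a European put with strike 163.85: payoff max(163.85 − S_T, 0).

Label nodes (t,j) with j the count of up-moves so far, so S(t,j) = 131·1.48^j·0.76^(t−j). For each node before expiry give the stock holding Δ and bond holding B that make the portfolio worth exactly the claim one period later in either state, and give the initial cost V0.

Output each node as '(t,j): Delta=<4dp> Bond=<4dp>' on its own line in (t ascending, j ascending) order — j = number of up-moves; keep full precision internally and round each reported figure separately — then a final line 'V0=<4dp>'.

Risk-neutral probability p* = (R−d)/(u−d) = (1.24−0.76)/(1.48−0.76) = 0.6667.
Terminal payoffs: V(1,0)=64.2900, V(1,1)=0.0000
  t=0,j=0: stock 131.0000 → up 193.8800 (V=0.0000), down 99.5600 (V=64.2900). Price 17.2823; hedge Δ=-0.6816, bond B=106.5739.
Self-financing check: at every node Δ·S+B equals the discounted successor values.

(0,0): Delta=-0.6816 Bond=106.5739
V0=17.2823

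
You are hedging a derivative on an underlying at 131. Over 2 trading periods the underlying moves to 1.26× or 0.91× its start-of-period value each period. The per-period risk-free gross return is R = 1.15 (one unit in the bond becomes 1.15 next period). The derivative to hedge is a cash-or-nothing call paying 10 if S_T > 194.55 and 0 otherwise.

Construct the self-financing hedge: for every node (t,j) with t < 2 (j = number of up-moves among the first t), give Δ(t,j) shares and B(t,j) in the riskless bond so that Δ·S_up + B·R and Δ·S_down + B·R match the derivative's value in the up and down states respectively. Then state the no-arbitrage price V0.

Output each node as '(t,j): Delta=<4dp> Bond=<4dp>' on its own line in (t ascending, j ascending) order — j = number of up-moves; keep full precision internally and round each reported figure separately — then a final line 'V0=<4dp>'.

Since d<R<u, set p* = (R−d)/(u−d) = 0.6857; price each node as the discounted p*-expectation of its children.
Terminal payoffs: V(2,0)=0.0000, V(2,1)=0.0000, V(2,2)=10.0000
(1,0): S=119.2100. Δ = (V_up−V_dn)/(S_up−S_dn) = (0.0000−0.0000)/(150.2046−108.4811) = 0.0000. V = [p*·0.0000 + (1−p*)·0.0000]/1.15 = 0.0000. B = V − Δ·S = 0.0000.
(1,1): S=165.0600. Δ = (V_up−V_dn)/(S_up−S_dn) = (10.0000−0.0000)/(207.9756−150.2046) = 0.1731. V = [p*·10.0000 + (1−p*)·0.0000]/1.15 = 5.9627. B = V − Δ·S = -22.6087.
(0,0): S=131.0000. Δ = (V_up−V_dn)/(S_up−S_dn) = (5.9627−0.0000)/(165.0600−119.2100) = 0.1300. V = [p*·5.9627 + (1−p*)·0.0000]/1.15 = 3.5554. B = V − Δ·S = -13.4810.
The time-0 hedge costs 3.5554, which is the no-arbitrage price.

(0,0): Delta=0.1300 Bond=-13.4810
(1,0): Delta=0.0000 Bond=0.0000
(1,1): Delta=0.1731 Bond=-22.6087
V0=3.5554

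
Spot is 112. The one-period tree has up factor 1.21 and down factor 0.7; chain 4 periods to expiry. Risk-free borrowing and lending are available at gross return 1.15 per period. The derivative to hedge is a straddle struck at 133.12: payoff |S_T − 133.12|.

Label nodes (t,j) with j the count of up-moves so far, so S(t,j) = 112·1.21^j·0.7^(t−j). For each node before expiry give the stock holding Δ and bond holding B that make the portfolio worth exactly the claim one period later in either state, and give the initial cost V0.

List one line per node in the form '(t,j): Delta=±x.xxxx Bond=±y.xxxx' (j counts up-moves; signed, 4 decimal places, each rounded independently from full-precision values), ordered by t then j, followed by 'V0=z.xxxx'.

(0,0): Delta=0.6369 Bond=-30.9473
(1,0): Delta=-0.8301 Bond=79.4198
(1,1): Delta=0.7500 Bond=-50.9239
(2,0): Delta=-1.0000 Bond=100.6578
(2,1): Delta=-0.8170 Bond=90.0894
(2,2): Delta=0.8709 Bond=-78.3828
(3,0): Delta=-1.0000 Bond=115.7565
(3,1): Delta=-1.0000 Bond=115.7565
(3,2): Delta=-0.8029 Bond=101.9824
(3,3): Delta=1.0000 Bond=-115.7565
V0=40.3823

No-arbitrage ⇒ martingale measure with p* = (R−d)/(u−d) = 0.8824.
Terminal values V(4,·): V(4,0)=106.2288, V(4,1)=86.6366, V(4,2)=52.7702, V(4,3)=5.7704, V(4,4)=106.9619
Node (3,0) S=38.4160: V=(p*·86.6366+(1−p*)·106.2288)/1.15=77.3405; Δ=(86.6366−106.2288)/(46.4834−26.8912)=-1.0000; B=V−Δ·S=115.7565
Node (3,1) S=66.4048: V=(p*·52.7702+(1−p*)·86.6366)/1.15=49.3517; Δ=(52.7702−86.6366)/(80.3498−46.4834)=-1.0000; B=V−Δ·S=115.7565
Node (3,2) S=114.7854: V=(p*·5.7704+(1−p*)·52.7702)/1.15=9.8259; Δ=(5.7704−52.7702)/(138.8904−80.3498)=-0.8029; B=V−Δ·S=101.9824
Node (3,3) S=198.4148: V=(p*·106.9619+(1−p*)·5.7704)/1.15=82.6583; Δ=(106.9619−5.7704)/(240.0819−138.8904)=1.0000; B=V−Δ·S=-115.7565
Node (2,0) S=54.8800: V=(p*·49.3517+(1−p*)·77.3405)/1.15=45.7778; Δ=(49.3517−77.3405)/(66.4048−38.4160)=-1.0000; B=V−Δ·S=100.6578
Node (2,1) S=94.8640: V=(p*·9.8259+(1−p*)·49.3517)/1.15=12.5878; Δ=(9.8259−49.3517)/(114.7854−66.4048)=-0.8170; B=V−Δ·S=90.0894
Node (2,2) S=163.9792: V=(p*·82.6583+(1−p*)·9.8259)/1.15=64.4259; Δ=(82.6583−9.8259)/(198.4148−114.7854)=0.8709; B=V−Δ·S=-78.3828
Node (1,0) S=78.4000: V=(p*·12.5878+(1−p*)·45.7778)/1.15=14.3413; Δ=(12.5878−45.7778)/(94.8640−54.8800)=-0.8301; B=V−Δ·S=79.4198
Node (1,1) S=135.5200: V=(p*·64.4259+(1−p*)·12.5878)/1.15=50.7194; Δ=(64.4259−12.5878)/(163.9792−94.8640)=0.7500; B=V−Δ·S=-50.9239
Node (0,0) S=112.0000: V=(p*·50.7194+(1−p*)·14.3413)/1.15=40.3823; Δ=(50.7194−14.3413)/(135.5200−78.4000)=0.6369; B=V−Δ·S=-30.9473
Each (Δ,B) replicates both successor values, so the strategy is self-financing and V0 is arbitrage-free.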